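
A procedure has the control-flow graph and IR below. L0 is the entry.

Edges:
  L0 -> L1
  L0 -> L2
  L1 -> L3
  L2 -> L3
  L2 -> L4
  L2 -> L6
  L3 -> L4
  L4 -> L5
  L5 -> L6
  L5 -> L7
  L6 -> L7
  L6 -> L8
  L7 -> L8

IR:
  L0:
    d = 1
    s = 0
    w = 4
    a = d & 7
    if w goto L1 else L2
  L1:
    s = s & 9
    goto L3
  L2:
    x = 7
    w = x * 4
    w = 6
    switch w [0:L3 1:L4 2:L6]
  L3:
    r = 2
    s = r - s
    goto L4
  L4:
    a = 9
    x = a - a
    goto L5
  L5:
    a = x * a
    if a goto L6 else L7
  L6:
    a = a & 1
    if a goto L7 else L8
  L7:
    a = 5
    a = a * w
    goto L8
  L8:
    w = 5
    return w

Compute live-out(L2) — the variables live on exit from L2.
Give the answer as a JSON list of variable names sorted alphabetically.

Answer: ["a", "s", "w"]

Analysis:
Per-block:
  L0 def {a,d,s,w} use ∅
  L1 def {s} use {s}
  L2 def {w,x} use ∅
  L3 def {r,s} use {s}
  L4 def {a,x} use ∅
  L5 def {a} use {a,x}
  L6 def {a} use {a}
  L7 def {a} use {w}
  L8 def {w} use ∅

Live sets:
  L0 li=∅ lo={a,s,w}
  L1 li={s,w} lo={s,w}
  L2 li={a,s} lo={a,s,w}
  L3 li={s,w} lo={w}
  L4 li={w} lo={a,w,x}
  L5 li={a,w,x} lo={a,w}
  L6 li={a,w} lo={w}
  L7 li={w} lo=∅
  L8 li=∅ lo=∅

live-out(L2) = ["a", "s", "w"]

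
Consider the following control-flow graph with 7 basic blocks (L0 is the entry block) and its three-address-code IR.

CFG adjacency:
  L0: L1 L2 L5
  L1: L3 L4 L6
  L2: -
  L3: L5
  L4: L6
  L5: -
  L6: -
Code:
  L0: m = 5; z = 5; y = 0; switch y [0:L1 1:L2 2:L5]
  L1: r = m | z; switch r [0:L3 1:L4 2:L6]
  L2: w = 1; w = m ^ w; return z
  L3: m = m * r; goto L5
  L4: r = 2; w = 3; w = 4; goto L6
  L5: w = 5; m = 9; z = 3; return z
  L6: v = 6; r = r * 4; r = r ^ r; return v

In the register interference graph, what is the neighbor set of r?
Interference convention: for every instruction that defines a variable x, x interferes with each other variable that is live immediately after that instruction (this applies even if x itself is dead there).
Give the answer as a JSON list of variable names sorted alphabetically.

Answer: ["m", "v", "w"]

Analysis:
def/use:
  L0: def={m,y,z} ue=∅
  L1: def={r} ue={m,z}
  L2: def={w} ue={m,z}
  L3: def={m} ue={m,r}
  L4: def={r,w} ue=∅
  L5: def={m,w,z} ue=∅
  L6: def={r,v} ue={r}

Backward fixpoint:
  L0 li=∅ lo={m,z}
  L1 li={m,z} lo={m,r}
  L2 li={m,z} lo=∅
  L3 li={m,r} lo=∅
  L4 li=∅ lo={r}
  L5 li=∅ lo=∅
  L6 li={r} lo=∅

Interfere edges:
  m — {r,w,y,z}
  r — {m,v,w}
  v — {r}
  w — {m,r,z}
  y — {m,z}
  z — {m,w,y}

N(r) = ["m", "v", "w"]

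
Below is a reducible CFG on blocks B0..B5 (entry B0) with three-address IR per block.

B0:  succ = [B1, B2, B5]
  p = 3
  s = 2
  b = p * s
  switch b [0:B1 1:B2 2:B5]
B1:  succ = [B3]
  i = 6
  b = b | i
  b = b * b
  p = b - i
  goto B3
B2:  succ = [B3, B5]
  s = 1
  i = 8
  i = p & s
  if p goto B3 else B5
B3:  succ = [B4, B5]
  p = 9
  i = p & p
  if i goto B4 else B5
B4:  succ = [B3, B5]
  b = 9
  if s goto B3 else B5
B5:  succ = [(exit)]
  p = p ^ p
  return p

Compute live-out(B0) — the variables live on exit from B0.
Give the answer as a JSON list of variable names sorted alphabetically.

Per-block:
  B0: def={b,p,s} ue=∅
  B1: def={b,i,p} ue={b}
  B2: def={i,s} ue={p}
  B3: def={i,p} ue=∅
  B4: def={b} ue={s}
  B5: def={p} ue={p}

Backward fixpoint:
  live B0: ∅→{b,p,s}
  live B1: {b,s}→{s}
  live B2: {p}→{p,s}
  live B3: {s}→{p,s}
  live B4: {p,s}→{p,s}
  live B5: {p}→∅

live-out(B0) = ["b", "p", "s"]

Answer: ["b", "p", "s"]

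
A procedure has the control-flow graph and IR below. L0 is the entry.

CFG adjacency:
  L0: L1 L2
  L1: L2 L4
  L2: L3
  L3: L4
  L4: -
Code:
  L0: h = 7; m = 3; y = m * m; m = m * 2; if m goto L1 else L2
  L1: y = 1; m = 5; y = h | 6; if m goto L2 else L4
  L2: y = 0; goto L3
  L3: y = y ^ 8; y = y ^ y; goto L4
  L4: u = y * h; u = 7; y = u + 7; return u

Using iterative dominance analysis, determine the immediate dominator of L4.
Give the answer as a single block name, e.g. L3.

Answer: L0

Analysis:
idom tree: L1←L0 L2←L0 L3←L2 L4←L0
Dom at joins:
  L2: preds {L0,L1}: {L0} ∩ {L0,L1} = {L0}; idom=L0
  L4: preds {L1,L3}: {L0,L1} ∩ {L0,L2,L3} = {L0}; idom=L0

idom(L4) = L0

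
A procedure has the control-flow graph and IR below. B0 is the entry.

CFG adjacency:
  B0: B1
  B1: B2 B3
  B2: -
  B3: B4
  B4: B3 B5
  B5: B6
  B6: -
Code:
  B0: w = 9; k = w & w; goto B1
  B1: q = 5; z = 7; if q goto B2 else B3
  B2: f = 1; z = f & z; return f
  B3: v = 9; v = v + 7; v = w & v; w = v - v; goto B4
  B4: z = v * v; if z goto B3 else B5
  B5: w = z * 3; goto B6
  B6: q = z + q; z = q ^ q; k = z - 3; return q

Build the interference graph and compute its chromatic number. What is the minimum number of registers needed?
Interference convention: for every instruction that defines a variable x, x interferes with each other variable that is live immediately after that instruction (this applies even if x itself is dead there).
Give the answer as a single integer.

Per-block:
  B0 def {k,w} use ∅
  B1 def {q,z} use ∅
  B2 def {f,z} use {z}
  B3 def {v,w} use {w}
  B4 def {z} use {v}
  B5 def {w} use {z}
  B6 def {k,q,z} use {q,z}

Backward fixpoint:
  B0 li=∅ lo={w}
  B1 li={w} lo={q,w,z}
  B2 li={z} lo=∅
  B3 li={q,w} lo={q,v,w}
  B4 li={q,v,w} lo={q,w,z}
  B5 li={q,z} lo={q,z}
  B6 li={q,z} lo=∅

Interfere edges:
  f: {z}
  k: {q,w}
  q: {k,v,w,z}
  v: {q,w}
  w: {k,q,v,z}
  z: {f,q,w}

Colouring:
  {k,q,w} pairwise interfere (3-clique) ⇒ χ ≥ 3
  assign f→c0 k→c2 q→c0 v→c2 w→c1 z→c2 — no edge inside a register ⇒ χ ≤ 3
  χ = 3

Answer: 3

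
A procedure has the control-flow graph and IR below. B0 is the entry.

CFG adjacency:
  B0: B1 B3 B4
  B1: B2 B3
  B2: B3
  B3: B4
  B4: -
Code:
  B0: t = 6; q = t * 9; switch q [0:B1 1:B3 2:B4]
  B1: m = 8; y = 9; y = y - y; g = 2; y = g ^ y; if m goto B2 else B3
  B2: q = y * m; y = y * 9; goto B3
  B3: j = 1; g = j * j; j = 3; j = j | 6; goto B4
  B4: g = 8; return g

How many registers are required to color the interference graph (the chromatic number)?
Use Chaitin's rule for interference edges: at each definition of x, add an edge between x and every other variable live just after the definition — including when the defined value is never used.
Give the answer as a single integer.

Answer: 3

Analysis:
Block summaries:
  B0: def={q,t} ue=∅
  B1: def={g,m,y} ue=∅
  B2: def={q,y} ue={m,y}
  B3: def={g,j} ue=∅
  B4: def={g} ue=∅

Liveness:
  B0: in=∅ out=∅
  B1: in=∅ out={m,y}
  B2: in={m,y} out=∅
  B3: in=∅ out=∅
  B4: in=∅ out=∅

Conflict graph:
  g↔{m,y}
  j↔∅
  m↔{g,y}
  q↔{y}
  t↔∅
  y↔{g,m,q}

Chromatic number:
  {g,m,y} pairwise interfere (3-clique) ⇒ χ ≥ 3
  3-colouring: c0={j,t,y}  c1={g,q}  c2={m}
  χ = 3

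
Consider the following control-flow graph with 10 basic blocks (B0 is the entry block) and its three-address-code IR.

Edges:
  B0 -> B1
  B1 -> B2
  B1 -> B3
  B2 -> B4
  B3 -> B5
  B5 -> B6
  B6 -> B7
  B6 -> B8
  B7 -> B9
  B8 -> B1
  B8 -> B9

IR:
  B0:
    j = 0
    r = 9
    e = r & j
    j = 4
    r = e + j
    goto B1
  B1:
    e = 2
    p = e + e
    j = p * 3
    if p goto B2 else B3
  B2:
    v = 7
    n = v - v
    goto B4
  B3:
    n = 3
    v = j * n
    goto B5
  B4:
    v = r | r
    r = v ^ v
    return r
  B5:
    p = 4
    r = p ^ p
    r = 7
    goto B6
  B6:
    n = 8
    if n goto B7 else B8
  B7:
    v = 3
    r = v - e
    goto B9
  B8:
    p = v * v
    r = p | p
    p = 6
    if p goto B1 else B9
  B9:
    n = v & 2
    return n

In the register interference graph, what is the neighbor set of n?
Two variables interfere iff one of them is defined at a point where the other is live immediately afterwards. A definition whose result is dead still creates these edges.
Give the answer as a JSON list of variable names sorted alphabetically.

Per-block:
  B0 def {e,j,r} use ∅
  B1 def {e,j,p} use ∅
  B2 def {n,v} use ∅
  B3 def {n,v} use {j}
  B4 def {r,v} use {r}
  B5 def {p,r} use ∅
  B6 def {n} use ∅
  B7 def {r,v} use {e}
  B8 def {p,r} use {v}
  B9 def {n} use {v}

Liveness:
  B0 li=∅ lo={r}
  B1 li={r} lo={e,j,r}
  B2 li={r} lo={r}
  B3 li={e,j} lo={e,v}
  B4 li={r} lo=∅
  B5 li={e,v} lo={e,v}
  B6 li={e,v} lo={e,v}
  B7 li={e} lo={v}
  B8 li={v} lo={r,v}
  B9 li={v} lo=∅

Interference:
  e: {j,n,p,r,v}
  j: {e,n,p,r}
  n: {e,j,r,v}
  p: {e,j,r,v}
  r: {e,j,n,p,v}
  v: {e,n,p,r}

N(n) = ["e", "j", "r", "v"]

Answer: ["e", "j", "r", "v"]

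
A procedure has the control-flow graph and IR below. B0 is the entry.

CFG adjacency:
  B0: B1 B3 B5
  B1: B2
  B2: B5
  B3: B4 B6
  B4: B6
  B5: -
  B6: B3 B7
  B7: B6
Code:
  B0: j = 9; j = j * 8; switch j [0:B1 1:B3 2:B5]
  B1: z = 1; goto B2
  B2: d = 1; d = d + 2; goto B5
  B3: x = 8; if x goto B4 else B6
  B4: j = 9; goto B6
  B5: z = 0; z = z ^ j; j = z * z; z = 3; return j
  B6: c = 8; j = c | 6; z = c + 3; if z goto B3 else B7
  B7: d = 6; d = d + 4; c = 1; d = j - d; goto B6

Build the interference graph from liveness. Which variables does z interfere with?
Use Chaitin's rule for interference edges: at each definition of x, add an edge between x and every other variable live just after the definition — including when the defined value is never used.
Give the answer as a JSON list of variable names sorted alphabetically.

Answer: ["j"]

Working:
Per-block:
  B0 def {j} use ∅
  B1 def {z} use ∅
  B2 def {d} use ∅
  B3 def {x} use ∅
  B4 def {j} use ∅
  B5 def {j,z} use {j}
  B6 def {c,j,z} use ∅
  B7 def {c,d} use {j}

Backward fixpoint:
  live B0: ∅→{j}
  live B1: {j}→{j}
  live B2: {j}→{j}
  live B3: ∅→∅
  live B4: ∅→∅
  live B5: {j}→∅
  live B6: ∅→{j}
  live B7: {j}→∅

Interfere edges:
  c — {d,j}
  d — {c,j}
  j — {c,d,z}
  x — ∅
  z — {j}

N(z) = ["j"]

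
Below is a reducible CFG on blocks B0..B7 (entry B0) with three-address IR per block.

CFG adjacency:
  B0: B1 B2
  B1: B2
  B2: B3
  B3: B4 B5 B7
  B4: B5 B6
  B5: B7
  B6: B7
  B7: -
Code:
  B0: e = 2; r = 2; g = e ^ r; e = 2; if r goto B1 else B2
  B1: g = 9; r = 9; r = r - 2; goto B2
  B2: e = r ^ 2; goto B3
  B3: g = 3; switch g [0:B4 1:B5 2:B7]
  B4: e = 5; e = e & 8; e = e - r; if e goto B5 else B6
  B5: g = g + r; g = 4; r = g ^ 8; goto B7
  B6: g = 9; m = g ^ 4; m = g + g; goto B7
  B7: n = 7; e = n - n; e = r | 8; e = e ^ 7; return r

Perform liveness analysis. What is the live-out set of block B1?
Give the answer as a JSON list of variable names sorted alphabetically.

Answer: ["r"]

Working:
Per-block:
  B0: {e,g,r} / ∅
  B1: {g,r} / ∅
  B2: {e} / {r}
  B3: {g} / ∅
  B4: {e} / {r}
  B5: {g,r} / {g,r}
  B6: {g,m} / ∅
  B7: {e,n} / {r}

Liveness:
  B0: in=∅ out={r}
  B1: in=∅ out={r}
  B2: in={r} out={r}
  B3: in={r} out={g,r}
  B4: in={g,r} out={g,r}
  B5: in={g,r} out={r}
  B6: in={r} out={r}
  B7: in={r} out=∅

live-out(B1) = ["r"]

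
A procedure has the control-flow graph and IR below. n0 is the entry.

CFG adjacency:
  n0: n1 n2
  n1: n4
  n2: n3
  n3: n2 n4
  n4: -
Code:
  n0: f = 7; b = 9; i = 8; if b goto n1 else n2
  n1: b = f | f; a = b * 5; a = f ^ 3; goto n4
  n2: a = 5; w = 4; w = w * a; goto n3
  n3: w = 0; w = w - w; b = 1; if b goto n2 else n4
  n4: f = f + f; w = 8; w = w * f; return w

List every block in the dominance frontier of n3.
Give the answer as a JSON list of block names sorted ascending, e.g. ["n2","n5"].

idom tree: n1←n0 n2←n0 n3←n2 n4←n0
Dom∩ at merges:
  n2: preds {n0,n3}: {n0} ∩ {n0,n2,n3} = {n0}; idom=n0
  n4: preds {n1,n3}: {n0,n1} ∩ {n0,n2,n3} = {n0}; idom=n0

DF walk-up:
  join n2 pred n0: · stop@n0
  join n2 pred n3: n3→n2 stop@n0
  join n4 pred n1: n1 stop@n0
  join n4 pred n3: n3→n2 stop@n0
  n0: DF=∅
  n1: DF={n4}
  n2: DF={n2,n4}
  n3: DF={n2,n4}
  n4: DF=∅

DF(n3) = ["n2", "n4"]

Answer: ["n2", "n4"]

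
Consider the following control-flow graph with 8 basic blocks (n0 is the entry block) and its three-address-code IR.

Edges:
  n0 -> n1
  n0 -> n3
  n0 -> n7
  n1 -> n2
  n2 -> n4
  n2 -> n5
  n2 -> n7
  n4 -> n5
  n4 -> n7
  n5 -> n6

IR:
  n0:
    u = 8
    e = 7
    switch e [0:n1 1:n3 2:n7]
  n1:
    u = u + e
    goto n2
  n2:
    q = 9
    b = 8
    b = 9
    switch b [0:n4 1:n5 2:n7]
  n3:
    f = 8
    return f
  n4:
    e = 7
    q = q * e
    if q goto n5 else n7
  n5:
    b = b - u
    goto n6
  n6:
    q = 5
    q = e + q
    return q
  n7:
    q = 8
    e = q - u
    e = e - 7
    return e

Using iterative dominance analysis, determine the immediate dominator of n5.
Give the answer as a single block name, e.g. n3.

idom tree: n1←n0 n2←n1 n3←n0 n4←n2 n5←n2 n6←n5 n7←n0
Join-block Dom:
  n5: preds {n2,n4}: {n0,n1,n2} ∩ {n0,n1,n2,n4} = {n0,n1,n2}; idom=n2
  n7: preds {n0,n2,n4}: {n0} ∩ {n0,n1,n2} ∩ {n0,n1,n2,n4} = {n0}; idom=n0

idom(n5) = n2

Answer: n2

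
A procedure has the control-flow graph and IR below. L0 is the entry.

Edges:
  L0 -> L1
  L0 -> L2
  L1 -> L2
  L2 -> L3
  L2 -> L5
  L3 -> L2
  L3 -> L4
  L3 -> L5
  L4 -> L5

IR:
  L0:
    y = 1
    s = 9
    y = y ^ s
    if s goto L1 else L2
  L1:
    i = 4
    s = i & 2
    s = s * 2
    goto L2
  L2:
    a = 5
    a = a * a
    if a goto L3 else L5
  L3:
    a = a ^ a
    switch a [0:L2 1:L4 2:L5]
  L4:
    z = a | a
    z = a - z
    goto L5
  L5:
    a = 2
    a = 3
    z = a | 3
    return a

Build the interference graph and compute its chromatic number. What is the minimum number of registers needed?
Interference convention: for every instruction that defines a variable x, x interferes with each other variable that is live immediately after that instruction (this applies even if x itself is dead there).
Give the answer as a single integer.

Answer: 2

Analysis:
def/use:
  L0 def {s,y} use ∅
  L1 def {i,s} use ∅
  L2 def {a} use ∅
  L3 def {a} use {a}
  L4 def {z} use {a}
  L5 def {a,z} use ∅

Backward fixpoint:
  L0 li=∅ lo=∅
  L1 li=∅ lo=∅
  L2 li=∅ lo={a}
  L3 li={a} lo={a}
  L4 li={a} lo=∅
  L5 li=∅ lo=∅

Interfere edges:
  a↔{z}
  i↔∅
  s↔{y}
  y↔{s}
  z↔{a}

Colouring:
  clique {a,z} ⇒ need ≥ 2
  assign a→R0 i→R0 s→R0 y→R1 z→R1 — no edge inside a register ⇒ χ ≤ 2
  χ = 2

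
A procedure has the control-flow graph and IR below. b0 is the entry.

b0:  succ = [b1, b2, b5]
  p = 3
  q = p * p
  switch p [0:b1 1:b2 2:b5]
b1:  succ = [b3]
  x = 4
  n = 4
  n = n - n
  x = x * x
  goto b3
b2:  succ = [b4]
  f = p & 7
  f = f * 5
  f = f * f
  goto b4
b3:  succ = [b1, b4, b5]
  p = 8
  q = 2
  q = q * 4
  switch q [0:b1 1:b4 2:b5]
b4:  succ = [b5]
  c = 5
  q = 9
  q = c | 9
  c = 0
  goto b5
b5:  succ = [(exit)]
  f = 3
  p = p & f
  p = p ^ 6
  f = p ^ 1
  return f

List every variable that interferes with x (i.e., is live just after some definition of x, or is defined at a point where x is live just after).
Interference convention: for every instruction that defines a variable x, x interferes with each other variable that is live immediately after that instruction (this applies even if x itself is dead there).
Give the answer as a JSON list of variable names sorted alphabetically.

Answer: ["n"]

Derivation:
def/use:
  b0: def={p,q} ue=∅
  b1: def={n,x} ue=∅
  b2: def={f} ue={p}
  b3: def={p,q} ue=∅
  b4: def={c,q} ue=∅
  b5: def={f,p} ue={p}

Live sets:
  b0 li=∅ lo={p}
  b1 li=∅ lo=∅
  b2 li={p} lo={p}
  b3 li=∅ lo={p}
  b4 li={p} lo={p}
  b5 li={p} lo=∅

Conflict graph:
  c — {p,q}
  f — {p}
  n — {x}
  p — {c,f,q}
  q — {c,p}
  x — {n}

N(x) = ["n"]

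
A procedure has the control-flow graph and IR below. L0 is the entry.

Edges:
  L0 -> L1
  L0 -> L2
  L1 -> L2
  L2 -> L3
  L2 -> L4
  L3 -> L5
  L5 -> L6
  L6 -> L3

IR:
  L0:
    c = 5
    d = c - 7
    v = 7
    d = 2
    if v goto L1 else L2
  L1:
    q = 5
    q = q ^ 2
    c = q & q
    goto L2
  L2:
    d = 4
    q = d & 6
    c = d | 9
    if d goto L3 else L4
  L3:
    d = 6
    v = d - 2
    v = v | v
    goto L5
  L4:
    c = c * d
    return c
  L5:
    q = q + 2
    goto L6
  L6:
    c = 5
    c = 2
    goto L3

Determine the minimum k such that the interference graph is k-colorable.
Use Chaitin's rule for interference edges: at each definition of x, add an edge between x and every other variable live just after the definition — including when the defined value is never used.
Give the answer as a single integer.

Answer: 3

Derivation:
def/use:
  L0: def={c,d,v} ue=∅
  L1: def={c,q} ue=∅
  L2: def={c,d,q} ue=∅
  L3: def={d,v} ue=∅
  L4: def={c} ue={c,d}
  L5: def={q} ue={q}
  L6: def={c} ue=∅

Backward fixpoint:
  L0: in=∅ out=∅
  L1: in=∅ out=∅
  L2: in=∅ out={c,d,q}
  L3: in={q} out={q}
  L4: in={c,d} out=∅
  L5: in={q} out={q}
  L6: in={q} out={q}

Interfere edges:
  c — {d,q}
  d — {c,q,v}
  q — {c,d,v}
  v — {d,q}

Chromatic number:
  {c,d,q} pairwise interfere (3-clique) ⇒ χ ≥ 3
  assign c→c2 d→c0 q→c1 v→c2 — no edge inside a register ⇒ χ ≤ 3
  χ = 3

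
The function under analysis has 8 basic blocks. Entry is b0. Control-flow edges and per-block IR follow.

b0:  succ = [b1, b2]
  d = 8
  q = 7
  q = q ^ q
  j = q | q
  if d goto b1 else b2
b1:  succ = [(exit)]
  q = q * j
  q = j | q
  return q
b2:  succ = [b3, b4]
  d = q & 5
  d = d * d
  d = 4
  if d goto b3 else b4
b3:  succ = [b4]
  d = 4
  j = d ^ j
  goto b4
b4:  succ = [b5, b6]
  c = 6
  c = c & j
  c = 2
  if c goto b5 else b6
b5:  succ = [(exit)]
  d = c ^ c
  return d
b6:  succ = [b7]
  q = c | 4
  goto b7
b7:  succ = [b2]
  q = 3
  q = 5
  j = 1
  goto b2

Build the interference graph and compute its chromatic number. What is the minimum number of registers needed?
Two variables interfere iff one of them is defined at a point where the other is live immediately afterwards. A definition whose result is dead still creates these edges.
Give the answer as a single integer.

def/use:
  b0: {d,j,q} / ∅
  b1: {q} / {j,q}
  b2: {d} / {q}
  b3: {d,j} / {j}
  b4: {c} / {j}
  b5: {d} / {c}
  b6: {q} / {c}
  b7: {j,q} / ∅

Liveness:
  b0: in=∅ out={j,q}
  b1: in={j,q} out=∅
  b2: in={j,q} out={j}
  b3: in={j} out={j}
  b4: in={j} out={c}
  b5: in={c} out=∅
  b6: in={c} out=∅
  b7: in=∅ out={j,q}

Conflict graph:
  c — {j}
  d — {j,q}
  j — {c,d,q}
  q — {d,j}

Colouring:
  {d,j,q} pairwise interfere (3-clique) ⇒ χ ≥ 3
  3-colouring: c0={j}  c1={c,d}  c2={q}
  χ = 3

Answer: 3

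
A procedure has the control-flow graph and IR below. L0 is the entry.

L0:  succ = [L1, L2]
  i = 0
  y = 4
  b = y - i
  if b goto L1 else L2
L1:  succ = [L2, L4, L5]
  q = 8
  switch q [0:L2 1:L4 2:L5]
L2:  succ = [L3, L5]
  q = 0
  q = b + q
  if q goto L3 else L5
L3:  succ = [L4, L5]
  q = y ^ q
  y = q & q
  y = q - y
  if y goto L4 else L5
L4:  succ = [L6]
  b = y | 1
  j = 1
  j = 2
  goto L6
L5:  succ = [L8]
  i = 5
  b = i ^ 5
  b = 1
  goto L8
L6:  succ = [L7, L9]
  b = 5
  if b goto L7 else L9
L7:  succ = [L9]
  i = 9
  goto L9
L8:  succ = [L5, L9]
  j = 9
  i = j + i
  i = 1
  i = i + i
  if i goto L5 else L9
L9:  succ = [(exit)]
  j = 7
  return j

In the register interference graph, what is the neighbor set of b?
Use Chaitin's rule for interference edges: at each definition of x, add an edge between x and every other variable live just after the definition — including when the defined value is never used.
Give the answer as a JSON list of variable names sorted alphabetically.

Answer: ["i", "q", "y"]

Derivation:
Block summaries:
  L0: def={b,i,y} ue=∅
  L1: def={q} ue=∅
  L2: def={q} ue={b}
  L3: def={q,y} ue={q,y}
  L4: def={b,j} ue={y}
  L5: def={b,i} ue=∅
  L6: def={b} ue=∅
  L7: def={i} ue=∅
  L8: def={i,j} ue={i}
  L9: def={j} ue=∅

Liveness:
  L0: in=∅ out={b,y}
  L1: in={b,y} out={b,y}
  L2: in={b,y} out={q,y}
  L3: in={q,y} out={y}
  L4: in={y} out=∅
  L5: in=∅ out={i}
  L6: in=∅ out=∅
  L7: in=∅ out=∅
  L8: in={i} out=∅
  L9: in=∅ out=∅

Interfere edges:
  b — {i,q,y}
  i — {b,j,y}
  j — {i}
  q — {b,y}
  y — {b,i,q}

N(b) = ["i", "q", "y"]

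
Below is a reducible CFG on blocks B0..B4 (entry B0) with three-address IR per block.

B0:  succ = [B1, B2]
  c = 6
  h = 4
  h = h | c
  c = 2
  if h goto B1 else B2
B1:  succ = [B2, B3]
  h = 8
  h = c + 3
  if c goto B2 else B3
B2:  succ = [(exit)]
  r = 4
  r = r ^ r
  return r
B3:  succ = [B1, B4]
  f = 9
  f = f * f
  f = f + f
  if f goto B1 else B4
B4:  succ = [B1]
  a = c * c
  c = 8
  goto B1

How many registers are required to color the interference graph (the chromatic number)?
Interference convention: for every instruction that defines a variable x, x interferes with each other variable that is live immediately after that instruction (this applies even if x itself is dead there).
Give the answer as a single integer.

Block summaries:
  B0 def {c,h} use ∅
  B1 def {h} use {c}
  B2 def {r} use ∅
  B3 def {f} use ∅
  B4 def {a,c} use {c}

Backward fixpoint:
  live B0: ∅→{c}
  live B1: {c}→{c}
  live B2: ∅→∅
  live B3: {c}→{c}
  live B4: {c}→{c}

Conflict graph:
  a↔∅
  c↔{f,h}
  f↔{c}
  h↔{c}
  r↔∅

Registers:
  clique {c,f} ⇒ need ≥ 2
  assign a→R0 c→R0 f→R1 h→R1 r→R0 — no edge inside a register ⇒ χ ≤ 2
  χ = 2

Answer: 2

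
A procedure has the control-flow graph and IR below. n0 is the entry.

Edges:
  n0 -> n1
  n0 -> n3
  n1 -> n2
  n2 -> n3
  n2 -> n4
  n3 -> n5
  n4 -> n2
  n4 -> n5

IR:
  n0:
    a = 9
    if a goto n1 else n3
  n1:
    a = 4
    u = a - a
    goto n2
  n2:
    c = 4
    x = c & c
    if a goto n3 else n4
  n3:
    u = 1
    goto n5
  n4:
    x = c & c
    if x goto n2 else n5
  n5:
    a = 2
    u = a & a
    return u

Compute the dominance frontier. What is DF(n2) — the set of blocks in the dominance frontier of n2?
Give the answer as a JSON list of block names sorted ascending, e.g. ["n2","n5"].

idom tree: n1←n0 n2←n1 n3←n0 n4←n2 n5←n0
Dom∩ at merges:
  n2: preds {n1,n4}: {n0,n1} ∩ {n0,n1,n2,n4} = {n0,n1}; idom=n1
  n3: preds {n0,n2}: {n0} ∩ {n0,n1,n2} = {n0}; idom=n0
  n5: preds {n3,n4}: {n0,n3} ∩ {n0,n1,n2,n4} = {n0}; idom=n0

DF walk-up:
  join n2 pred n1: · stop@n1
  join n2 pred n4: n4→n2 stop@n1
  join n3 pred n0: · stop@n0
  join n3 pred n2: n2→n1 stop@n0
  join n5 pred n3: n3 stop@n0
  join n5 pred n4: n4→n2→n1 stop@n0
  n0 → ∅
  n1 → {n3,n5}
  n2 → {n2,n3,n5}
  n3 → {n5}
  n4 → {n2,n5}
  n5 → ∅

DF(n2) = ["n2", "n3", "n5"]

Answer: ["n2", "n3", "n5"]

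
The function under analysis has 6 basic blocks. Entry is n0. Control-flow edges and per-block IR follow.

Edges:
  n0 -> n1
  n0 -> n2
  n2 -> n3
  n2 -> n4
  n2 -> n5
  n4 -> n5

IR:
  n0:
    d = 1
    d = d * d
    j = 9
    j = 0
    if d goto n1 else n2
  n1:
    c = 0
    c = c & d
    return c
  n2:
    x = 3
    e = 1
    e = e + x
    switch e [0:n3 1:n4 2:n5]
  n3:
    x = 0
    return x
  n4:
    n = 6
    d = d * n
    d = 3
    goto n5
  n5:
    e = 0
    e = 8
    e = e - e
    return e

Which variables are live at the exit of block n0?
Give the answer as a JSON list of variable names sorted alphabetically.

Answer: ["d"]

Working:
def/use:
  n0 def {d,j} use ∅
  n1 def {c} use {d}
  n2 def {e,x} use ∅
  n3 def {x} use ∅
  n4 def {d,n} use {d}
  n5 def {e} use ∅

Liveness:
  n0: in=∅ out={d}
  n1: in={d} out=∅
  n2: in={d} out={d}
  n3: in=∅ out=∅
  n4: in={d} out=∅
  n5: in=∅ out=∅

live-out(n0) = ["d"]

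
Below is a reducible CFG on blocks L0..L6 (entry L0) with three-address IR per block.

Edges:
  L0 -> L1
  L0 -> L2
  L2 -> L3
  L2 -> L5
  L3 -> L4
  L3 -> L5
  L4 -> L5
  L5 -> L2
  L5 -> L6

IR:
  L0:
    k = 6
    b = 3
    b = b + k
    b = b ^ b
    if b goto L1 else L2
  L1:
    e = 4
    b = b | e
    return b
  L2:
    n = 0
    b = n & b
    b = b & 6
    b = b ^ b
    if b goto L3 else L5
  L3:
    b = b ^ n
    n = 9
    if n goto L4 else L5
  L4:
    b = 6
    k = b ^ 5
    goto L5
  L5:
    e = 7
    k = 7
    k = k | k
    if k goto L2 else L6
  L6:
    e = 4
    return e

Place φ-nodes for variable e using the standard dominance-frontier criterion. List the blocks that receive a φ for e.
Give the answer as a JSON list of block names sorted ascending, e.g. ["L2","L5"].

Answer: ["L2"]

Derivation:
idom tree: L1←L0 L2←L0 L3←L2 L4←L3 L5←L2 L6←L5
Dom∩ at merges:
  L2: preds {L0,L5}: {L0} ∩ {L0,L2,L5} = {L0}; idom=L0
  L5: preds {L2,L3,L4}: {L0,L2} ∩ {L0,L2,L3} ∩ {L0,L2,L3,L4} = {L0,L2}; idom=L2

DF walk-up:
  L2←L0: walk · to L0
  L2←L5: walk L5→L2 to L0
  L5←L2: walk · to L2
  L5←L3: walk L3 to L2
  L5←L4: walk L4→L3 to L2
  L0: DF=∅
  L1: DF=∅
  L2: DF={L2}
  L3: DF={L5}
  L4: DF={L5}
  L5: DF={L2}
  L6: DF=∅

φ for e: defs {L1,L5,L6}
  DF⁺ = {L2}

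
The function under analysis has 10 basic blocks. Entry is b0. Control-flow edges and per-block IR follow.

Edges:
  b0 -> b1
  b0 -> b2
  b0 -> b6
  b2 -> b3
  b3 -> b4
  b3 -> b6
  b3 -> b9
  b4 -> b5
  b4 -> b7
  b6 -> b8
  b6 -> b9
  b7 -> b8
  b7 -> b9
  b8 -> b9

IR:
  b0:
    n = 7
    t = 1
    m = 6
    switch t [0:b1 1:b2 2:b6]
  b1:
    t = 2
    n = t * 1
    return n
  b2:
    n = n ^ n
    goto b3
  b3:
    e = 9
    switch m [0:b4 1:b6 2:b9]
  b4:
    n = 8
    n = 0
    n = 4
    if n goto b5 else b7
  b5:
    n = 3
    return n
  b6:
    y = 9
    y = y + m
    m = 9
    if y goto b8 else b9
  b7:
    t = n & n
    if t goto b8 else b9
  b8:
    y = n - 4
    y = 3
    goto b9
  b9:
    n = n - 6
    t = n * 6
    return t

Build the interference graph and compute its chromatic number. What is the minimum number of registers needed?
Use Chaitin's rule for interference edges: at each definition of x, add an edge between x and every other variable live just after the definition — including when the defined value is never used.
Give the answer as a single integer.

Block summaries:
  b0: def={m,n,t} ue=∅
  b1: def={n,t} ue=∅
  b2: def={n} ue={n}
  b3: def={e} ue={m}
  b4: def={n} ue=∅
  b5: def={n} ue=∅
  b6: def={m,y} ue={m}
  b7: def={t} ue={n}
  b8: def={y} ue={n}
  b9: def={n,t} ue={n}

Live sets:
  b0 li=∅ lo={m,n}
  b1 li=∅ lo=∅
  b2 li={m,n} lo={m,n}
  b3 li={m,n} lo={m,n}
  b4 li=∅ lo={n}
  b5 li=∅ lo=∅
  b6 li={m,n} lo={n}
  b7 li={n} lo={n}
  b8 li={n} lo={n}
  b9 li={n} lo=∅

Interference:
  e↔{m,n}
  m↔{e,n,t,y}
  n↔{e,m,t,y}
  t↔{m,n}
  y↔{m,n}

Registers:
  lower bound: {e,m,n} mutually conflict ⇒ χ ≥ 3
  assign e→c2 m→c0 n→c1 t→c2 y→c2 — no edge inside a register ⇒ χ ≤ 3
  χ = 3

Answer: 3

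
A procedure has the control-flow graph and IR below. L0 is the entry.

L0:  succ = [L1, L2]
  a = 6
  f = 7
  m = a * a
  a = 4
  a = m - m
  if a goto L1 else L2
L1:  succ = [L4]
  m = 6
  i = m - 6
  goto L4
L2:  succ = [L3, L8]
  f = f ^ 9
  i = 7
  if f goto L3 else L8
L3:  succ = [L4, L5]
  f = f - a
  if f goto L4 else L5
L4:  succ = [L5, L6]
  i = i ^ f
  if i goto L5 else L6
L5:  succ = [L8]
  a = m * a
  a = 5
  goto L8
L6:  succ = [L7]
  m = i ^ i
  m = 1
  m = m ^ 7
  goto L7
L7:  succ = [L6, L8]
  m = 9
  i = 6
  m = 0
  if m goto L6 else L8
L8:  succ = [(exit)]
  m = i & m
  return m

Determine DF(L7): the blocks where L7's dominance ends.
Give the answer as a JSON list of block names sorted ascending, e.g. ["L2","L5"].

idom tree: L1←L0 L2←L0 L3←L2 L4←L0 L5←L0 L6←L4 L7←L6 L8←L0
Dom∩ at merges:
  L4: preds {L1,L3}: {L0,L1} ∩ {L0,L2,L3} = {L0}; idom=L0
  L5: preds {L3,L4}: {L0,L2,L3} ∩ {L0,L4} = {L0}; idom=L0
  L6: preds {L4,L7}: {L0,L4} ∩ {L0,L4,L6,L7} = {L0,L4}; idom=L4
  L8: preds {L2,L5,L7}: {L0,L2} ∩ {L0,L5} ∩ {L0,L4,L6,L7} = {L0}; idom=L0

DF derivation:
  join L4 pred L1: L1 stop@L0
  join L4 pred L3: L3→L2 stop@L0
  join L5 pred L3: L3→L2 stop@L0
  join L5 pred L4: L4 stop@L0
  join L6 pred L4: · stop@L4
  join L6 pred L7: L7→L6 stop@L4
  join L8 pred L2: L2 stop@L0
  join L8 pred L5: L5 stop@L0
  join L8 pred L7: L7→L6→L4 stop@L0
  DF(L0)=∅
  DF(L1)={L4}
  DF(L2)={L4,L5,L8}
  DF(L3)={L4,L5}
  DF(L4)={L5,L8}
  DF(L5)={L8}
  DF(L6)={L6,L8}
  DF(L7)={L6,L8}
  DF(L8)=∅

DF(L7) = ["L6", "L8"]

Answer: ["L6", "L8"]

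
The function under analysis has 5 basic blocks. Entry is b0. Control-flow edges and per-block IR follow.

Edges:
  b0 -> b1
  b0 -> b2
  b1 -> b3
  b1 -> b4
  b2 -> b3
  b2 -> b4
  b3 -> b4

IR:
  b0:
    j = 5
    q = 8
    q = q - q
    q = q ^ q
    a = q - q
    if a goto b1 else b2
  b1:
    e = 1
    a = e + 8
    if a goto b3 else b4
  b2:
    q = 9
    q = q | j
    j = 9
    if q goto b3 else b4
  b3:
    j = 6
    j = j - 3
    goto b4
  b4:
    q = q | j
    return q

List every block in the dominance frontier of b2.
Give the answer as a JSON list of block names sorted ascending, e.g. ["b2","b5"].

Answer: ["b3", "b4"]

Derivation:
idom tree: b1←b0 b2←b0 b3←b0 b4←b0
Dom at joins:
  b3: preds {b1,b2}: {b0,b1} ∩ {b0,b2} = {b0}; idom=b0
  b4: preds {b1,b2,b3}: {b0,b1} ∩ {b0,b2} ∩ {b0,b3} = {b0}; idom=b0

DF walk-up:
  join b3 pred b1: b1 stop@b0
  join b3 pred b2: b2 stop@b0
  join b4 pred b1: b1 stop@b0
  join b4 pred b2: b2 stop@b0
  join b4 pred b3: b3 stop@b0
  b0 → ∅
  b1 → {b3,b4}
  b2 → {b3,b4}
  b3 → {b4}
  b4 → ∅

DF(b2) = ["b3", "b4"]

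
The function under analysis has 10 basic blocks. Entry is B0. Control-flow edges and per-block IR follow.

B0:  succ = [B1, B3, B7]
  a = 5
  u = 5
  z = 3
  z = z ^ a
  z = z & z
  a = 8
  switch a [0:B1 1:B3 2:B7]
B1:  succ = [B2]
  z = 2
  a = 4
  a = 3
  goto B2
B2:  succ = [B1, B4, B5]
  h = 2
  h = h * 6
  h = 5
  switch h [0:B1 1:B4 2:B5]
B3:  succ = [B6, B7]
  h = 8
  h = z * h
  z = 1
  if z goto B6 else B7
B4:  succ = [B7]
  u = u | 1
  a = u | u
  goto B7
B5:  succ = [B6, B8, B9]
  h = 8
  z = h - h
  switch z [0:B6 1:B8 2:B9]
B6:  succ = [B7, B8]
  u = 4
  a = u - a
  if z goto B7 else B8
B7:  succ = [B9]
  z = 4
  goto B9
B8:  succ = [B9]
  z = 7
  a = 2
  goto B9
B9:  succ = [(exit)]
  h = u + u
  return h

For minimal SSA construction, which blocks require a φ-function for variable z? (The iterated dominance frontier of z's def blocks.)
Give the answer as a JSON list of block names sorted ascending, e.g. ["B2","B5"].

Answer: ["B1", "B6", "B7", "B8", "B9"]

Analysis:
idom tree: B1←B0 B2←B1 B3←B0 B4←B2 B5←B2 B6←B0 B7←B0 B8←B0 B9←B0
Dom at joins:
  B1: preds {B0,B2}: {B0} ∩ {B0,B1,B2} = {B0}; idom=B0
  B6: preds {B3,B5}: {B0,B3} ∩ {B0,B1,B2,B5} = {B0}; idom=B0
  B7: preds {B0,B3,B4,B6}: {B0} ∩ {B0,B3} ∩ {B0,B1,B2,B4} ∩ {B0,B6} = {B0}; idom=B0
  B8: preds {B5,B6}: {B0,B1,B2,B5} ∩ {B0,B6} = {B0}; idom=B0
  B9: preds {B5,B7,B8}: {B0,B1,B2,B5} ∩ {B0,B7} ∩ {B0,B8} = {B0}; idom=B0

DF derivation:
  B1←B0: walk · to B0
  B1←B2: walk B2→B1 to B0
  B6←B3: walk B3 to B0
  B6←B5: walk B5→B2→B1 to B0
  B7←B0: walk · to B0
  B7←B3: walk B3 to B0
  B7←B4: walk B4→B2→B1 to B0
  B7←B6: walk B6 to B0
  B8←B5: walk B5→B2→B1 to B0
  B8←B6: walk B6 to B0
  B9←B5: walk B5→B2→B1 to B0
  B9←B7: walk B7 to B0
  B9←B8: walk B8 to B0
  B0 → ∅
  B1 → {B1,B6,B7,B8,B9}
  B2 → {B1,B6,B7,B8,B9}
  B3 → {B6,B7}
  B4 → {B7}
  B5 → {B6,B8,B9}
  B6 → {B7,B8}
  B7 → {B9}
  B8 → {B9}
  B9 → ∅

φ for z: defs {B0,B1,B3,B5,B7,B8}
  DF⁺ = {B1,B6,B7,B8,B9}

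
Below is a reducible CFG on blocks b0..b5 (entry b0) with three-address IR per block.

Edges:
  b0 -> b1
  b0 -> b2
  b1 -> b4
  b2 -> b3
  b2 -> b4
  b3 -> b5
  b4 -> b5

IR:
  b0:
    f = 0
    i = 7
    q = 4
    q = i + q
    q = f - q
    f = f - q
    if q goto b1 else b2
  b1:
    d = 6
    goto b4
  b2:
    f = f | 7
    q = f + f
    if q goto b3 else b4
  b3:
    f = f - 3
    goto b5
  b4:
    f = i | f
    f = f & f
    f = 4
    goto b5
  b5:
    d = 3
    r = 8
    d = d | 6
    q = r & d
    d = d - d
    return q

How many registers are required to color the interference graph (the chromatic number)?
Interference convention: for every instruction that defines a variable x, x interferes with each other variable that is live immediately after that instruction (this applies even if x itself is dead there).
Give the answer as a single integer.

Answer: 4

Derivation:
def/use:
  b0: def={f,i,q} ue=∅
  b1: def={d} ue=∅
  b2: def={f,q} ue={f}
  b3: def={f} ue={f}
  b4: def={f} ue={f,i}
  b5: def={d,q,r} ue=∅

Backward fixpoint:
  b0: in=∅ out={f,i}
  b1: in={f,i} out={f,i}
  b2: in={f,i} out={f,i}
  b3: in={f} out=∅
  b4: in={f,i} out=∅
  b5: in=∅ out=∅

Interference:
  d↔{f,i,q,r}
  f↔{d,i,q}
  i↔{d,f,q}
  q↔{d,f,i}
  r↔{d}

Chromatic number:
  lower bound: {d,f,i,q} mutually conflict ⇒ χ ≥ 4
  4-colouring: R0={d}  R1={f,r}  R2={i}  R3={q}
  χ = 4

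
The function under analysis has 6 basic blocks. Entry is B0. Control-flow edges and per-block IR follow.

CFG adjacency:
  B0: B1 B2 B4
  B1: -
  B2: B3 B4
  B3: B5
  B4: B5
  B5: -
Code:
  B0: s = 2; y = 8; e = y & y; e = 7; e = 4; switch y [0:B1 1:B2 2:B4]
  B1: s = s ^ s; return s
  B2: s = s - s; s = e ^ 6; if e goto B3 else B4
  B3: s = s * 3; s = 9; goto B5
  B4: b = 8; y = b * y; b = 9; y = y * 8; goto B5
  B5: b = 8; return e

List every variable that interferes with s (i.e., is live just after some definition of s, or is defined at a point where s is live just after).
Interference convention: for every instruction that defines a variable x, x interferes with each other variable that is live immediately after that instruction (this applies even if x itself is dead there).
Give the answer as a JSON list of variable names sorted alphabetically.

Block summaries:
  B0: def={e,s,y} ue=∅
  B1: def={s} ue={s}
  B2: def={s} ue={e,s}
  B3: def={s} ue={s}
  B4: def={b,y} ue={y}
  B5: def={b} ue={e}

Live sets:
  live B0: ∅→{e,s,y}
  live B1: {s}→∅
  live B2: {e,s,y}→{e,s,y}
  live B3: {e,s}→{e}
  live B4: {e,y}→{e}
  live B5: {e}→∅

Interfere edges:
  b — {e,y}
  e — {b,s,y}
  s — {e,y}
  y — {b,e,s}

N(s) = ["e", "y"]

Answer: ["e", "y"]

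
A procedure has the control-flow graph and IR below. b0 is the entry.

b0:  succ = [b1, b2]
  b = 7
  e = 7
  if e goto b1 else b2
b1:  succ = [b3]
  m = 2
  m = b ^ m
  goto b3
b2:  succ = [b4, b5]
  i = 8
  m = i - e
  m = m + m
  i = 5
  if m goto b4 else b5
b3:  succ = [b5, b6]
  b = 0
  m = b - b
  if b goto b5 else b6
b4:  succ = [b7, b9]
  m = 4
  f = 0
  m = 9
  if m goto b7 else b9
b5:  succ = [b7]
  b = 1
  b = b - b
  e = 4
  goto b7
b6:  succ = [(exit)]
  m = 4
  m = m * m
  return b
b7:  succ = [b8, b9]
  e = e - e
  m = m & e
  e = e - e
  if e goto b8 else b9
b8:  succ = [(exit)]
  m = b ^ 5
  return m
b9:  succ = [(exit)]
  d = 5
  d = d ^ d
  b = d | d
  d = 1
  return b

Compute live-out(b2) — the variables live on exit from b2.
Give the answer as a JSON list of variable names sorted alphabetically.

Per-block:
  b0 def {b,e} use ∅
  b1 def {m} use {b}
  b2 def {i,m} use {e}
  b3 def {b,m} use ∅
  b4 def {f,m} use ∅
  b5 def {b,e} use ∅
  b6 def {m} use {b}
  b7 def {e,m} use {e,m}
  b8 def {m} use {b}
  b9 def {b,d} use ∅

Live sets:
  b0 li=∅ lo={b,e}
  b1 li={b} lo=∅
  b2 li={b,e} lo={b,e,m}
  b3 li=∅ lo={b,m}
  b4 li={b,e} lo={b,e,m}
  b5 li={m} lo={b,e,m}
  b6 li={b} lo=∅
  b7 li={b,e,m} lo={b}
  b8 li={b} lo=∅
  b9 li=∅ lo=∅

live-out(b2) = ["b", "e", "m"]

Answer: ["b", "e", "m"]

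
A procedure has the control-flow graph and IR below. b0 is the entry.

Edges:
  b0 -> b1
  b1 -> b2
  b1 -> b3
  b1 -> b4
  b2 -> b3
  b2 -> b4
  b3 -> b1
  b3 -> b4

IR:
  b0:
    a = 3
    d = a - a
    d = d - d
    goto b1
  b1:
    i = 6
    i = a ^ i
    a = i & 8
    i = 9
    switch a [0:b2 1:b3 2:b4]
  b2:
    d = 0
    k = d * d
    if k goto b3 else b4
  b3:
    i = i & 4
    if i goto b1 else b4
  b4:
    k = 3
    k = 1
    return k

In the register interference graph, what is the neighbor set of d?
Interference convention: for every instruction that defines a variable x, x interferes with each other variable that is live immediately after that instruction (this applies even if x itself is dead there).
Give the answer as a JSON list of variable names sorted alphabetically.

Answer: ["a", "i"]

Working:
Block summaries:
  b0: {a,d} / ∅
  b1: {a,i} / {a}
  b2: {d,k} / ∅
  b3: {i} / {i}
  b4: {k} / ∅

Liveness:
  live b0: ∅→{a}
  live b1: {a}→{a,i}
  live b2: {a,i}→{a,i}
  live b3: {a,i}→{a}
  live b4: ∅→∅

Interference:
  a↔{d,i,k}
  d↔{a,i}
  i↔{a,d,k}
  k↔{a,i}

N(d) = ["a", "i"]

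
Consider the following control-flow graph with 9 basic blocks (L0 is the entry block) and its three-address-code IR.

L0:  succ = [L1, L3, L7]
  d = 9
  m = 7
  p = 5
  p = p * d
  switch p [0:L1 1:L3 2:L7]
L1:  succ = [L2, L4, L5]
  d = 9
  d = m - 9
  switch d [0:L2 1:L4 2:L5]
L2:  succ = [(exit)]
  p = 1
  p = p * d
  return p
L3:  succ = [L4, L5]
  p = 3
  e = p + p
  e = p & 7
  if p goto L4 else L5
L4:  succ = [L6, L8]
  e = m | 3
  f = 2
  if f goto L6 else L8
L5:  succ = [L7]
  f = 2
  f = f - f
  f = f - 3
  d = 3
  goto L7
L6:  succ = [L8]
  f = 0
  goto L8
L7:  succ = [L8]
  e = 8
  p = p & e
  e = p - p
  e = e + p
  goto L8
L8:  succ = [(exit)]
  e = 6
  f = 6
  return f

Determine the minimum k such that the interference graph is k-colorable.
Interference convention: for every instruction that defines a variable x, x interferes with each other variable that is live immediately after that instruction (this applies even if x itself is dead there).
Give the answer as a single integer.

Per-block:
  L0 def {d,m,p} use ∅
  L1 def {d} use {m}
  L2 def {p} use {d}
  L3 def {e,p} use ∅
  L4 def {e,f} use {m}
  L5 def {d,f} use ∅
  L6 def {f} use ∅
  L7 def {e,p} use {p}
  L8 def {e,f} use ∅

Liveness:
  live L0: ∅→{m,p}
  live L1: {m,p}→{d,m,p}
  live L2: {d}→∅
  live L3: {m}→{m,p}
  live L4: {m}→∅
  live L5: {p}→{p}
  live L6: ∅→∅
  live L7: {p}→∅
  live L8: ∅→∅

Interfere edges:
  d↔{m,p}
  e↔{m,p}
  f↔{p}
  m↔{d,e,p}
  p↔{d,e,f,m}

Registers:
  clique {d,m,p} ⇒ need ≥ 3
  assign d→c2 e→c2 f→c1 m→c1 p→c0 — no edge inside a register ⇒ χ ≤ 3
  χ = 3

Answer: 3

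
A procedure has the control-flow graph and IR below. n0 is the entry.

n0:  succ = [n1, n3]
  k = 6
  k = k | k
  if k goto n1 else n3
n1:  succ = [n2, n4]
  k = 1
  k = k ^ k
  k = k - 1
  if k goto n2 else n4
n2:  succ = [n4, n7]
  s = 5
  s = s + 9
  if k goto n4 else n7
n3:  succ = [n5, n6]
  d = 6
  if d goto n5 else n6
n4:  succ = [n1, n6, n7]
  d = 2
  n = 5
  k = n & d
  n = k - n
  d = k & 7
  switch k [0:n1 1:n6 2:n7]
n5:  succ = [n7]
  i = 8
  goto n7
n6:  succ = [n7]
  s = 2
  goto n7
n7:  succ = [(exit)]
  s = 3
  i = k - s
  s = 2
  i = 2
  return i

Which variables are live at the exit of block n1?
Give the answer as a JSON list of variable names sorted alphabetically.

Per-block:
  n0: {k} / ∅
  n1: {k} / ∅
  n2: {s} / {k}
  n3: {d} / ∅
  n4: {d,k,n} / ∅
  n5: {i} / ∅
  n6: {s} / ∅
  n7: {i,s} / {k}

Live sets:
  n0 li=∅ lo={k}
  n1 li=∅ lo={k}
  n2 li={k} lo={k}
  n3 li={k} lo={k}
  n4 li=∅ lo={k}
  n5 li={k} lo={k}
  n6 li={k} lo={k}
  n7 li={k} lo=∅

live-out(n1) = ["k"]

Answer: ["k"]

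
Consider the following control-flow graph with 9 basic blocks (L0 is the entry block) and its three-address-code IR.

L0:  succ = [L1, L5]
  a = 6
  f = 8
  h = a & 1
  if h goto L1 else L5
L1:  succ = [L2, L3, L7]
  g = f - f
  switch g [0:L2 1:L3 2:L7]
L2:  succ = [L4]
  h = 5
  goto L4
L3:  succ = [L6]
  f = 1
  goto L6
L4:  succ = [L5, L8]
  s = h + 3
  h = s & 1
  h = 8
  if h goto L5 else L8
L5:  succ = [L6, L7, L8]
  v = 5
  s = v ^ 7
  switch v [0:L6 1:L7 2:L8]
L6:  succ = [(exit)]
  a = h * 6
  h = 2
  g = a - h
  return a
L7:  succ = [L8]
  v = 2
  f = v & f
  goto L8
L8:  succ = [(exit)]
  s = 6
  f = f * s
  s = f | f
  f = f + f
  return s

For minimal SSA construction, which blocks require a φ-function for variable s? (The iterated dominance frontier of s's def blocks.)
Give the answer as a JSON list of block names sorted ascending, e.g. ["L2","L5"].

Answer: ["L5", "L6", "L7", "L8"]

Working:
idom tree: L1←L0 L2←L1 L3←L1 L4←L2 L5←L0 L6←L0 L7←L0 L8←L0
Join-block Dom:
  L5: preds {L0,L4}: {L0} ∩ {L0,L1,L2,L4} = {L0}; idom=L0
  L6: preds {L3,L5}: {L0,L1,L3} ∩ {L0,L5} = {L0}; idom=L0
  L7: preds {L1,L5}: {L0,L1} ∩ {L0,L5} = {L0}; idom=L0
  L8: preds {L4,L5,L7}: {L0,L1,L2,L4} ∩ {L0,L5} ∩ {L0,L7} = {L0}; idom=L0

DF walk-up:
  L5←L0: walk · to L0
  L5←L4: walk L4→L2→L1 to L0
  L6←L3: walk L3→L1 to L0
  L6←L5: walk L5 to L0
  L7←L1: walk L1 to L0
  L7←L5: walk L5 to L0
  L8←L4: walk L4→L2→L1 to L0
  L8←L5: walk L5 to L0
  L8←L7: walk L7 to L0
  DF(L0)=∅
  DF(L1)={L5,L6,L7,L8}
  DF(L2)={L5,L8}
  DF(L3)={L6}
  DF(L4)={L5,L8}
  DF(L5)={L6,L7,L8}
  DF(L6)=∅
  DF(L7)={L8}
  DF(L8)=∅

φ for s: defs {L4,L5,L8}
  DF⁺ = {L5,L6,L7,L8}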